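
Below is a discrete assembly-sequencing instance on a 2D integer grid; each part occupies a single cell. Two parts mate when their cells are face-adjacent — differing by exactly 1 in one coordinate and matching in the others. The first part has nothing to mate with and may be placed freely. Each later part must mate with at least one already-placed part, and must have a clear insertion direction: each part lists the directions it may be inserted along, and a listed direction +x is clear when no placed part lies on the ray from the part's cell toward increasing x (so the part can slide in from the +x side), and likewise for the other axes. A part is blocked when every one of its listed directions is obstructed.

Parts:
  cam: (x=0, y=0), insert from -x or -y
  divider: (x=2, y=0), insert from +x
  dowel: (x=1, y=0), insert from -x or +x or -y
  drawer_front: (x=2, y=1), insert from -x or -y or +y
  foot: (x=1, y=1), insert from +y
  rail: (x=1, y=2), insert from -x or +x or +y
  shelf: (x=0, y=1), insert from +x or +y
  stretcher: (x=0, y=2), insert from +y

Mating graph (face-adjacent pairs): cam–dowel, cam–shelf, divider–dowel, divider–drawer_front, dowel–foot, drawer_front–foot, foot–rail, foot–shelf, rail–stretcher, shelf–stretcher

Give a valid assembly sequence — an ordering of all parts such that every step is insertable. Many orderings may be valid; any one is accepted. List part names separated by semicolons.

1. drawer_front@(2, 1) [-x clear] — {drawer_front}
2. foot@(1, 1) [+y clear] — {drawer_front, foot}
3. rail@(1, 2) [-x clear] — {drawer_front, foot, rail}
4. shelf@(0, 1) [+y clear] — {drawer_front, foot, rail, shelf}
5. divider@(2, 0) [+x clear] — {divider, drawer_front, foot, rail, shelf}
6. dowel@(1, 0) [-x clear] — {divider, dowel, drawer_front, foot, rail, shelf}
7. stretcher@(0, 2) [+y clear] — {divider, dowel, drawer_front, foot, rail, shelf, stretcher}
8. cam@(0, 0) [-x clear] — {cam, divider, dowel, drawer_front, foot, rail, shelf, stretcher}

drawer_front; foot; rail; shelf; divider; dowel; stretcher; cam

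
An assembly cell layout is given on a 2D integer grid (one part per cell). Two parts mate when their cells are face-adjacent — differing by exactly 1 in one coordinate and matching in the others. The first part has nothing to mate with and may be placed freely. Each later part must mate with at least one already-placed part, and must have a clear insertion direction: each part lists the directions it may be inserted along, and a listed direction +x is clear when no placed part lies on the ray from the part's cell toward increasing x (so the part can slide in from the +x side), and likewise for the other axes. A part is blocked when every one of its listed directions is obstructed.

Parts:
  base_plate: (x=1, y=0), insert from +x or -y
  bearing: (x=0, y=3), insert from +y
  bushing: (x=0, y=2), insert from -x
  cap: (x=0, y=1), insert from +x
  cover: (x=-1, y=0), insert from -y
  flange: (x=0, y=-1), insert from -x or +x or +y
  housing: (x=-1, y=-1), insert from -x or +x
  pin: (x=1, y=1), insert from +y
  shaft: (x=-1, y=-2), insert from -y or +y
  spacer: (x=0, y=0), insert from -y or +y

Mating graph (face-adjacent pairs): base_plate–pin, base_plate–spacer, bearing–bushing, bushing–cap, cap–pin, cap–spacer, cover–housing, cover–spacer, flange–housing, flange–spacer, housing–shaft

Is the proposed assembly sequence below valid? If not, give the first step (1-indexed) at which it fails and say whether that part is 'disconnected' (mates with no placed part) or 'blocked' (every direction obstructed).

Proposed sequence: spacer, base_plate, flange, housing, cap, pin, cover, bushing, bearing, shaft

1. spacer@(0, 0) [-y clear] — {spacer}
2. base_plate@(1, 0) [+x clear] — {base_plate, spacer}
3. flange@(0, -1) [-x clear] — {base_plate, flange, spacer}
4. housing@(-1, -1) [-x clear] — {base_plate, flange, housing, spacer}
5. cap@(0, 1) [+x clear] — {base_plate, cap, flange, housing, spacer}
6. pin@(1, 1) [+y clear] — {base_plate, cap, flange, housing, pin, spacer}
7. cover@(-1, 0) — -y all obstructed ⇒ blocked

Invalid at step 7 (blocked)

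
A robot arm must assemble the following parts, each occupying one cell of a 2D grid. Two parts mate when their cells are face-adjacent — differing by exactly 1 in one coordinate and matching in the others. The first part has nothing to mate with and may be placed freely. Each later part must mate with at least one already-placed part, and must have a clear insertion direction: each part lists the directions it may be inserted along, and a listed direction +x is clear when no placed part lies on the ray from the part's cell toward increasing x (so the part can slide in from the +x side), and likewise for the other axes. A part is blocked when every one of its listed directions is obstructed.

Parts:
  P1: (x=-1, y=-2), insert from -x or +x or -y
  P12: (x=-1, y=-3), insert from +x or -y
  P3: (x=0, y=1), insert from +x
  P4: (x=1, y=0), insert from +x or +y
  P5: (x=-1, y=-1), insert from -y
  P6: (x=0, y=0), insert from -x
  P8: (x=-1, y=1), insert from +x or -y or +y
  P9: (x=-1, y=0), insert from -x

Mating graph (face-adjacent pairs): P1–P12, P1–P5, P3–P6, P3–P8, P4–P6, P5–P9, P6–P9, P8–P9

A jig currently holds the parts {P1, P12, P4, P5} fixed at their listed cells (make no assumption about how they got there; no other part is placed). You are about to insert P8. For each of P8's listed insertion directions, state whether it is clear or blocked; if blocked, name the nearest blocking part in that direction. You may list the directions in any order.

+x: clear; +y: clear; -y: blocked by P5

+x: ray from P8(-1, 1) has no placed part ⇒ clear
-y: nearest on ray is P5@(-1, -1) ⇒ blocked
+y: ray from P8(-1, 1) has no placed part ⇒ clear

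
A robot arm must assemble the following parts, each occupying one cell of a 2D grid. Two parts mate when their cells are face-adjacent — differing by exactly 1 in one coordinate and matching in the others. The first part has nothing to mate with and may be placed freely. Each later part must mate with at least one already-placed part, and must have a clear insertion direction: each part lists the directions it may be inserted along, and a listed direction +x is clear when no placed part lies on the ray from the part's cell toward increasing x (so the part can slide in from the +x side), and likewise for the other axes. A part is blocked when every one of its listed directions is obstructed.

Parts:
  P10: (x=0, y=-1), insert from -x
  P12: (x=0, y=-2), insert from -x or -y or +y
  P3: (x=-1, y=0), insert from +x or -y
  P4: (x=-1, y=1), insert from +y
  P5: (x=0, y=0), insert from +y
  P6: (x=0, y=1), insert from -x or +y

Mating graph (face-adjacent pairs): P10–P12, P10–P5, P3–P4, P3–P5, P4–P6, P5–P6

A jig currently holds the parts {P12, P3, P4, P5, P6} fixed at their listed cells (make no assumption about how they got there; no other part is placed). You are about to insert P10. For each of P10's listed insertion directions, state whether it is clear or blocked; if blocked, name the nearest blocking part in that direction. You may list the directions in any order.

-x: clear

-x: ray from P10(0, -1) has no placed part ⇒ clear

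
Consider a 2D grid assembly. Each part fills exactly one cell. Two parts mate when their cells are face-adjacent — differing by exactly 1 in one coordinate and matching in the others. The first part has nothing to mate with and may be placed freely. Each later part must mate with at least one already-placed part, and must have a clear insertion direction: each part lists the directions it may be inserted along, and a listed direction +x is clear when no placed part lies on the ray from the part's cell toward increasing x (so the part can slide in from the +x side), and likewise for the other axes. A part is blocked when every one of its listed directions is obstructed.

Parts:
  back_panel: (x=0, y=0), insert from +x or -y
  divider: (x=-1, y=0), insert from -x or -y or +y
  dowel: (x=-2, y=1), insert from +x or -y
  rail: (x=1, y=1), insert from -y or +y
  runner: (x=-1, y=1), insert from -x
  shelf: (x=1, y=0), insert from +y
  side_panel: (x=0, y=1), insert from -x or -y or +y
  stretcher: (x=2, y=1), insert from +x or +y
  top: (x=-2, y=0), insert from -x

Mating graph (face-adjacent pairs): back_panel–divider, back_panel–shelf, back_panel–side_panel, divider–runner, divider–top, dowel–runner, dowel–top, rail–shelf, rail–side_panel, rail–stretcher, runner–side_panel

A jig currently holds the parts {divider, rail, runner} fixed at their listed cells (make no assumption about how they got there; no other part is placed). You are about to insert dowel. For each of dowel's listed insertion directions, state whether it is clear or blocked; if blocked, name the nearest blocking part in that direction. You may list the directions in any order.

+x: nearest on ray is runner@(-1, 1) ⇒ blocked
-y: ray from dowel(-2, 1) has no placed part ⇒ clear

+x: blocked by runner; -y: clear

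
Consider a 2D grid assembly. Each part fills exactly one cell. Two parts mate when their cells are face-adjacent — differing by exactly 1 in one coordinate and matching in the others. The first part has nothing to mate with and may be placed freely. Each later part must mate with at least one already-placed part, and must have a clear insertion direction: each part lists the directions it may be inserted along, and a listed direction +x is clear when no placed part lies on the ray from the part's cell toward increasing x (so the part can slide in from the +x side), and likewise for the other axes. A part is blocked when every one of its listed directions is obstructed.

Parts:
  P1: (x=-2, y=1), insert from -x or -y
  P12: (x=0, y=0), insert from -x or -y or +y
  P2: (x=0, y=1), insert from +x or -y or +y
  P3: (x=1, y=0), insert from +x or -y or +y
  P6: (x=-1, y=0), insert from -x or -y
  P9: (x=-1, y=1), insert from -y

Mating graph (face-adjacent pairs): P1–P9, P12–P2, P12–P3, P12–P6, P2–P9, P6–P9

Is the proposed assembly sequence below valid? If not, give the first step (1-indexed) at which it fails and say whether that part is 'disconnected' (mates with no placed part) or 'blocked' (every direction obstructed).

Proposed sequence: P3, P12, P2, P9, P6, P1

Valid

1. P3@(1, 0) [+x clear] — {P3}
2. P12@(0, 0) [-x clear] — {P12, P3}
3. P2@(0, 1) [+x clear] — {P12, P2, P3}
4. P9@(-1, 1) [-y clear] — {P12, P2, P3, P9}
5. P6@(-1, 0) [-x clear] — {P12, P2, P3, P6, P9}
6. P1@(-2, 1) [-x clear] — {P1, P12, P2, P3, P6, P9}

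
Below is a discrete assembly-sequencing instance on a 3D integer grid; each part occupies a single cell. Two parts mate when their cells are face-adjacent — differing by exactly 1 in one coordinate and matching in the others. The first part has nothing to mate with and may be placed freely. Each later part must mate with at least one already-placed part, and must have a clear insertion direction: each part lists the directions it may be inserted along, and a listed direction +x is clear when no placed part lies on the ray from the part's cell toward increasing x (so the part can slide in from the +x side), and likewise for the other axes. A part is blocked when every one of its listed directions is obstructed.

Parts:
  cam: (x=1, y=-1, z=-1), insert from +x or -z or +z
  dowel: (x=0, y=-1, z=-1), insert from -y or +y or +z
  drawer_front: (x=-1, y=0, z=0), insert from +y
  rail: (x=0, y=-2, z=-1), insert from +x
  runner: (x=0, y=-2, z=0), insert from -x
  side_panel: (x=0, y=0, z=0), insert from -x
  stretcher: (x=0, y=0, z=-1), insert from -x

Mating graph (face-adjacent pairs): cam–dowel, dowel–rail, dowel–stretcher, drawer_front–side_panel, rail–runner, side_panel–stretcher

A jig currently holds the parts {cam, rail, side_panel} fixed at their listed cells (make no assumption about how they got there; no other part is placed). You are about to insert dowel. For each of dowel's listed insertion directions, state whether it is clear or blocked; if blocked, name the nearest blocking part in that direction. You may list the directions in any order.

+y: clear; +z: clear; -y: blocked by rail

-y: nearest on ray is rail@(0, -2, -1) ⇒ blocked
+y: ray from dowel(0, -1, -1) has no placed part ⇒ clear
+z: ray from dowel(0, -1, -1) has no placed part ⇒ clear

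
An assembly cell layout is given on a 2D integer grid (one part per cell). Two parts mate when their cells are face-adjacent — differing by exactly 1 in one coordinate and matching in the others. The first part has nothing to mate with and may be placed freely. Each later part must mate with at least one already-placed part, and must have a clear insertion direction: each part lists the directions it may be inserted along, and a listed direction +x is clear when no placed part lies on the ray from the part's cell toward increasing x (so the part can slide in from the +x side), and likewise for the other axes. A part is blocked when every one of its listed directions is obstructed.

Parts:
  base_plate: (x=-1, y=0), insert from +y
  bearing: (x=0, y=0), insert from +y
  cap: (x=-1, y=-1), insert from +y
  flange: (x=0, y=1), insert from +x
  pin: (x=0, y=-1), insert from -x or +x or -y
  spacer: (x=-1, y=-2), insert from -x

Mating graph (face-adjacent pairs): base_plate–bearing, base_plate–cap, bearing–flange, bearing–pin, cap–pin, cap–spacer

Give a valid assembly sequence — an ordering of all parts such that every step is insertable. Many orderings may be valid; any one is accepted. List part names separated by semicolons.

bearing; flange; pin; cap; spacer; base_plate

1. bearing@(0, 0) [+y clear] — {bearing}
2. flange@(0, 1) [+x clear] — {bearing, flange}
3. pin@(0, -1) [-x clear] — {bearing, flange, pin}
4. cap@(-1, -1) [+y clear] — {bearing, cap, flange, pin}
5. spacer@(-1, -2) [-x clear] — {bearing, cap, flange, pin, spacer}
6. base_plate@(-1, 0) [+y clear] — {base_plate, bearing, cap, flange, pin, spacer}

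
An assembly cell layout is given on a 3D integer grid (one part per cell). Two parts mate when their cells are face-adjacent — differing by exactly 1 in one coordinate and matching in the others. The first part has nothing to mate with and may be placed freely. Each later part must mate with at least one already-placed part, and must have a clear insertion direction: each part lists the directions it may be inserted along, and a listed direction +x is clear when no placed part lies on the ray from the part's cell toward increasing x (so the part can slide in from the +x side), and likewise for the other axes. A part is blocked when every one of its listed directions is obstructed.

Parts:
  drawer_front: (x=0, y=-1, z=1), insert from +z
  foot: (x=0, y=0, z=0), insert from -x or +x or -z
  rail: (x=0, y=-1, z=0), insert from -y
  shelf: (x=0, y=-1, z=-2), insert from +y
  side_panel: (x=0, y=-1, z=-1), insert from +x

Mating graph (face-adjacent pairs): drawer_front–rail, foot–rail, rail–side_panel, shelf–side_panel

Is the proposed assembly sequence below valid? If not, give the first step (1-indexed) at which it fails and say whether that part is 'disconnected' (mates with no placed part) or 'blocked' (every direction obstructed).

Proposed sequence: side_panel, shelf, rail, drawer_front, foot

1. side_panel@(0, -1, -1) [+x clear] — {side_panel}
2. shelf@(0, -1, -2) [+y clear] — {shelf, side_panel}
3. rail@(0, -1, 0) [-y clear] — {rail, shelf, side_panel}
4. drawer_front@(0, -1, 1) [+z clear] — {drawer_front, rail, shelf, side_panel}
5. foot@(0, 0, 0) [-x clear] — {drawer_front, foot, rail, shelf, side_panel}

Valid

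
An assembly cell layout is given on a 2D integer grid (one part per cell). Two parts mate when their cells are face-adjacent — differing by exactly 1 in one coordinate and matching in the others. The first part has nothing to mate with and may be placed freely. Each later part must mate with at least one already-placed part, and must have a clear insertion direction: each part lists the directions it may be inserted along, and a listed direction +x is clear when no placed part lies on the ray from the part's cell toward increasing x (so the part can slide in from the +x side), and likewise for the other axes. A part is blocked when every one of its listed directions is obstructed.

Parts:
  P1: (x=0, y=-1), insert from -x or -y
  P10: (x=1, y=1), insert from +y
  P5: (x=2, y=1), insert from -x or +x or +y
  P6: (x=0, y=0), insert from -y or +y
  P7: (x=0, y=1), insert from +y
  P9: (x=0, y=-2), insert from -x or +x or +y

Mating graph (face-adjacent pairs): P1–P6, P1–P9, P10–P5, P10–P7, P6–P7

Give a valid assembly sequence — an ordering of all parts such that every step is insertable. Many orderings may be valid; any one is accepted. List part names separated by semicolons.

1. P10@(1, 1) [+y clear] — {P10}
2. P7@(0, 1) [+y clear] — {P10, P7}
3. P6@(0, 0) [-y clear] — {P10, P6, P7}
4. P5@(2, 1) [+x clear] — {P10, P5, P6, P7}
5. P1@(0, -1) [-x clear] — {P1, P10, P5, P6, P7}
6. P9@(0, -2) [-x clear] — {P1, P10, P5, P6, P7, P9}

P10; P7; P6; P5; P1; P9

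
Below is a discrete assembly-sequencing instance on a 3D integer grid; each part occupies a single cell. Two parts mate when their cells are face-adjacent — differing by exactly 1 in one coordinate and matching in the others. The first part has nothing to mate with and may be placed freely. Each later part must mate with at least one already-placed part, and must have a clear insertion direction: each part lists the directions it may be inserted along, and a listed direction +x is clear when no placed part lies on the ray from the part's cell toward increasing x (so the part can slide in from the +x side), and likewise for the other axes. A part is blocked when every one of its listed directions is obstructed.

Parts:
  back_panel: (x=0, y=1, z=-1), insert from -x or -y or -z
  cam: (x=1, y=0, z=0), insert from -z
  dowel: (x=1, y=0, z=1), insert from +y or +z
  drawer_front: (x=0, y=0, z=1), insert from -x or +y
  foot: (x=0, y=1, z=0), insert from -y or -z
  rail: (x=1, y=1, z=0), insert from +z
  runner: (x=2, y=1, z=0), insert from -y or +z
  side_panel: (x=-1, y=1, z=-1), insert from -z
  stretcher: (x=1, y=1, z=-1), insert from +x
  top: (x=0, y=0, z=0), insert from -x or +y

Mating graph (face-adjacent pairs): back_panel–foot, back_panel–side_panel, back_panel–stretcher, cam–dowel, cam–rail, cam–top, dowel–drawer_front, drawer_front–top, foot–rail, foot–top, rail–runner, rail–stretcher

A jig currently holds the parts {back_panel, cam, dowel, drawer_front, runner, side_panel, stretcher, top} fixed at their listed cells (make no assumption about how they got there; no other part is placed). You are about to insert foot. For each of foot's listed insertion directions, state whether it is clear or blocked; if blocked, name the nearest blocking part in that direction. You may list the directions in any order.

-y: nearest on ray is top@(0, 0, 0) ⇒ blocked
-z: nearest on ray is back_panel@(0, 1, -1) ⇒ blocked

-y: blocked by top; -z: blocked by back_panel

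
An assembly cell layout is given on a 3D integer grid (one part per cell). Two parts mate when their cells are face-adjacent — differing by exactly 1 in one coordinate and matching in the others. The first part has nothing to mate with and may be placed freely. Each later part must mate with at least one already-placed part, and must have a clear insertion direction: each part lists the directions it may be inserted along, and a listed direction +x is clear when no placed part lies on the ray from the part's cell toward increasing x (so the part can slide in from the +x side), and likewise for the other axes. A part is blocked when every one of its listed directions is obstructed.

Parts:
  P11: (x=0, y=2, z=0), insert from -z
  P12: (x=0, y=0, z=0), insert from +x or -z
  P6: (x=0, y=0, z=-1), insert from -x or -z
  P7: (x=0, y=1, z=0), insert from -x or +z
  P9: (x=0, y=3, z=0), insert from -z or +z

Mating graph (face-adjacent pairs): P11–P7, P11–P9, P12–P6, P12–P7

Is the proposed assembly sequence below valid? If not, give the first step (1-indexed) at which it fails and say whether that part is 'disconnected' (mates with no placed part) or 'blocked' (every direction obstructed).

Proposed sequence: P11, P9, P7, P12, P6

1. P11@(0, 2, 0) [-z clear] — {P11}
2. P9@(0, 3, 0) [-z clear] — {P11, P9}
3. P7@(0, 1, 0) [-x clear] — {P11, P7, P9}
4. P12@(0, 0, 0) [+x clear] — {P11, P12, P7, P9}
5. P6@(0, 0, -1) [-x clear] — {P11, P12, P6, P7, P9}

Valid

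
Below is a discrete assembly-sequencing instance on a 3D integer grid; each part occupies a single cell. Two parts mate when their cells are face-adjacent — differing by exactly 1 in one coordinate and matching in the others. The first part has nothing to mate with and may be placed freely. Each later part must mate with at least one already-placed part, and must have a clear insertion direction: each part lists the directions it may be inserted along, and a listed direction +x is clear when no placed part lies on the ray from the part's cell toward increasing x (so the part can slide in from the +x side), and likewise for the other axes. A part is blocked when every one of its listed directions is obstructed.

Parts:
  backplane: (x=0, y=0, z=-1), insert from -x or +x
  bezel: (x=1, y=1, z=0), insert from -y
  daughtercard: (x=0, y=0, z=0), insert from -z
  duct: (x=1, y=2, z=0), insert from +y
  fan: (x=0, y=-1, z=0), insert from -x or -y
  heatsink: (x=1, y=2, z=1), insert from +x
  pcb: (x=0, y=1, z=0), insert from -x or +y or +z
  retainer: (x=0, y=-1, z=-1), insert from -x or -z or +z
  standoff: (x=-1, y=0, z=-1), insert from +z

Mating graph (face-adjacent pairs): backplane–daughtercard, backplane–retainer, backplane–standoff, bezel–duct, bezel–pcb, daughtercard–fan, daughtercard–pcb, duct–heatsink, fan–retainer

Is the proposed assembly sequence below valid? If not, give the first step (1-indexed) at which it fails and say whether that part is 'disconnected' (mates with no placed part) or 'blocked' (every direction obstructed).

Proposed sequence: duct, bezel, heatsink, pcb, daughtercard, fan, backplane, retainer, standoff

Valid

1. duct@(1, 2, 0) [+y clear] — {duct}
2. bezel@(1, 1, 0) [-y clear] — {bezel, duct}
3. heatsink@(1, 2, 1) [+x clear] — {bezel, duct, heatsink}
4. pcb@(0, 1, 0) [-x clear] — {bezel, duct, heatsink, pcb}
5. daughtercard@(0, 0, 0) [-z clear] — {bezel, daughtercard, duct, heatsink, pcb}
6. fan@(0, -1, 0) [-x clear] — {bezel, daughtercard, duct, fan, heatsink, pcb}
7. backplane@(0, 0, -1) [-x clear] — {backplane, bezel, daughtercard, duct, fan, heatsink, pcb}
8. retainer@(0, -1, -1) [-x clear] — {backplane, bezel, daughtercard, duct, fan, heatsink, pcb, retainer}
9. standoff@(-1, 0, -1) [+z clear] — {backplane, bezel, daughtercard, duct, fan, heatsink, pcb, retainer, standoff}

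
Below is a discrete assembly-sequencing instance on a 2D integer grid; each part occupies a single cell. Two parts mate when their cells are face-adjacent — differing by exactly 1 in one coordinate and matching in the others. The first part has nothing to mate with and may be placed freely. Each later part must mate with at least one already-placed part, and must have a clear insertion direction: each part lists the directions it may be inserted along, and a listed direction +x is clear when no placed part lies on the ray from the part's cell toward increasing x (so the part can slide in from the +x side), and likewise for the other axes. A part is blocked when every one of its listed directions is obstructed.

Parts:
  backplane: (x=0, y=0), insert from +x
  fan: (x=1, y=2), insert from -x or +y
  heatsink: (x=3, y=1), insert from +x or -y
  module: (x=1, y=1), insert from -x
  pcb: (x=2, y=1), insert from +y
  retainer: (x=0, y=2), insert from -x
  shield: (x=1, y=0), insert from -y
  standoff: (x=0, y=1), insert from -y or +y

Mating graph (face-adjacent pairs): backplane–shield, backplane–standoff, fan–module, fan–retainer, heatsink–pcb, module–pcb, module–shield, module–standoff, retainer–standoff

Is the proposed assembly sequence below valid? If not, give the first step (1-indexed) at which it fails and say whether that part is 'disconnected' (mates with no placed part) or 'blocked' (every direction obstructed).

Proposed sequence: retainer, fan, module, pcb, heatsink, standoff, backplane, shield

Valid

1. retainer@(0, 2) [-x clear] — {retainer}
2. fan@(1, 2) [+y clear] — {fan, retainer}
3. module@(1, 1) [-x clear] — {fan, module, retainer}
4. pcb@(2, 1) [+y clear] — {fan, module, pcb, retainer}
5. heatsink@(3, 1) [+x clear] — {fan, heatsink, module, pcb, retainer}
6. standoff@(0, 1) [-y clear] — {fan, heatsink, module, pcb, retainer, standoff}
7. backplane@(0, 0) [+x clear] — {backplane, fan, heatsink, module, pcb, retainer, standoff}
8. shield@(1, 0) [-y clear] — {backplane, fan, heatsink, module, pcb, retainer, shield, standoff}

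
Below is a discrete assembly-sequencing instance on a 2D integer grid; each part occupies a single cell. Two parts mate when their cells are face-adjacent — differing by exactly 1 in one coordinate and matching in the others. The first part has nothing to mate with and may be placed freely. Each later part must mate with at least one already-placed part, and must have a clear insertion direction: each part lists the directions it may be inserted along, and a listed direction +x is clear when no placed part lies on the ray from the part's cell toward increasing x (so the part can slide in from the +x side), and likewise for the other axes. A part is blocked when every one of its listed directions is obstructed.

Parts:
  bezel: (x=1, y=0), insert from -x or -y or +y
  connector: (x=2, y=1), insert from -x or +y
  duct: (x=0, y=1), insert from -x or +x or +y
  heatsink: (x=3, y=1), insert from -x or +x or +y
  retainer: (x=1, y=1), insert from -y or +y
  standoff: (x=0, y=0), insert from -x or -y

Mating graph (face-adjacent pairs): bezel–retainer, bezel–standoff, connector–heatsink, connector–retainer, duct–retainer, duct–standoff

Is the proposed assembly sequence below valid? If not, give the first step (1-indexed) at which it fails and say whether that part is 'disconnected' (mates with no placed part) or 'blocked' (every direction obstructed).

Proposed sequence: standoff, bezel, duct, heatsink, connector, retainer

1. standoff@(0, 0) [-x clear] — {standoff}
2. bezel@(1, 0) [-y clear] — {bezel, standoff}
3. duct@(0, 1) [-x clear] — {bezel, duct, standoff}
4. heatsink@(3, 1) — no placed neighbour ⇒ disconnected

Invalid at step 4 (disconnected)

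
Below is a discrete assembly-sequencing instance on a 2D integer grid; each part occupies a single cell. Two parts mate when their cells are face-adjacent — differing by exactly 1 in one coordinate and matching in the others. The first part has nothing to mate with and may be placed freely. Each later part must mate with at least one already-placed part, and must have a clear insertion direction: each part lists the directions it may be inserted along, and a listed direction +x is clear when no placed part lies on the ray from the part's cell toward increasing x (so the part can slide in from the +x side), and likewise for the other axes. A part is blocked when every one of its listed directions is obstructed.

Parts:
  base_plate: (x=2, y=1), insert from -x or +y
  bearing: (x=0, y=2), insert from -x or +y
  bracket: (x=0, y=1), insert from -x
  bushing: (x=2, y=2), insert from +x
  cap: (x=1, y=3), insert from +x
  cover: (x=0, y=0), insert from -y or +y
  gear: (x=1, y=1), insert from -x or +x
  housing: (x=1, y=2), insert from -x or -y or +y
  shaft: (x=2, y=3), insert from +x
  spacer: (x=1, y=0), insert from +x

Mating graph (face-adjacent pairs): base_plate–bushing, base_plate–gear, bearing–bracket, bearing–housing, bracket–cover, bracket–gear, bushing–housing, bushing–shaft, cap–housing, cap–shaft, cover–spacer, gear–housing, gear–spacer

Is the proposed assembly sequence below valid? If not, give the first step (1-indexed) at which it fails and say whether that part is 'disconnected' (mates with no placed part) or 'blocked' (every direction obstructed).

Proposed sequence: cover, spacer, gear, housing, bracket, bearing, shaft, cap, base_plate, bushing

Invalid at step 7 (disconnected)

1. cover@(0, 0) [-y clear] — {cover}
2. spacer@(1, 0) [+x clear] — {cover, spacer}
3. gear@(1, 1) [-x clear] — {cover, gear, spacer}
4. housing@(1, 2) [-x clear] — {cover, gear, housing, spacer}
5. bracket@(0, 1) [-x clear] — {bracket, cover, gear, housing, spacer}
6. bearing@(0, 2) [-x clear] — {bearing, bracket, cover, gear, housing, spacer}
7. shaft@(2, 3) — no placed neighbour ⇒ disconnected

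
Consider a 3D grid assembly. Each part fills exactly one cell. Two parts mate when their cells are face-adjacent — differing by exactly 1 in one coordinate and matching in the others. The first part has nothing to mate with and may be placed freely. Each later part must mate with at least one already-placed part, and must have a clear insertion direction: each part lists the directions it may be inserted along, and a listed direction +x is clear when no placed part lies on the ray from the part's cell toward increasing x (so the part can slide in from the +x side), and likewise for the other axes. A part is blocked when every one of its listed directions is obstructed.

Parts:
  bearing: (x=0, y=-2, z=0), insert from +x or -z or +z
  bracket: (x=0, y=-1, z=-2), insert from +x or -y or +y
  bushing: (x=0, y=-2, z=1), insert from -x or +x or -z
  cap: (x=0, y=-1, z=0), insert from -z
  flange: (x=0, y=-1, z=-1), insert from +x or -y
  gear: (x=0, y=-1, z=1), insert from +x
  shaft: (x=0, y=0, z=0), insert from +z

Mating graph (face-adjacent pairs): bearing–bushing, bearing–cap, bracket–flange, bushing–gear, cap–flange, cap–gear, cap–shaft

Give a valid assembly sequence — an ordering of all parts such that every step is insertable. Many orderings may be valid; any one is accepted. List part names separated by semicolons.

1. bearing@(0, -2, 0) [+x clear] — {bearing}
2. bushing@(0, -2, 1) [-x clear] — {bearing, bushing}
3. gear@(0, -1, 1) [+x clear] — {bearing, bushing, gear}
4. cap@(0, -1, 0) [-z clear] — {bearing, bushing, cap, gear}
5. flange@(0, -1, -1) [+x clear] — {bearing, bushing, cap, flange, gear}
6. bracket@(0, -1, -2) [+x clear] — {bearing, bracket, bushing, cap, flange, gear}
7. shaft@(0, 0, 0) [+z clear] — {bearing, bracket, bushing, cap, flange, gear, shaft}

bearing; bushing; gear; cap; flange; bracket; shaft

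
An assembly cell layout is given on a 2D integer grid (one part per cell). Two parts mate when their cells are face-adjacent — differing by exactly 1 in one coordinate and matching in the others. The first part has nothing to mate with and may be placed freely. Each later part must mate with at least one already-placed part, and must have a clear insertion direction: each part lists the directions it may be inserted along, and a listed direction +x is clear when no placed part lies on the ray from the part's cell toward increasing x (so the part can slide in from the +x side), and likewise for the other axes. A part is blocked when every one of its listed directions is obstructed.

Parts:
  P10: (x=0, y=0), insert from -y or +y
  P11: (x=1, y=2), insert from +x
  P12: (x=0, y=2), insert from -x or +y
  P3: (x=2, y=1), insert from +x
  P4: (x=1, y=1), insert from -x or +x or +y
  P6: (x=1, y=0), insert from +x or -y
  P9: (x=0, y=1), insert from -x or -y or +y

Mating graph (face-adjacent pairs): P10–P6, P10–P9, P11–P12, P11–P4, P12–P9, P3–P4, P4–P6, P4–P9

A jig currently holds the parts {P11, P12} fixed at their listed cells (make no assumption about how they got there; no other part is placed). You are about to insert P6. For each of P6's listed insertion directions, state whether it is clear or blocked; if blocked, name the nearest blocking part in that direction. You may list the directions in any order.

+x: clear; -y: clear

+x: ray from P6(1, 0) has no placed part ⇒ clear
-y: ray from P6(1, 0) has no placed part ⇒ clear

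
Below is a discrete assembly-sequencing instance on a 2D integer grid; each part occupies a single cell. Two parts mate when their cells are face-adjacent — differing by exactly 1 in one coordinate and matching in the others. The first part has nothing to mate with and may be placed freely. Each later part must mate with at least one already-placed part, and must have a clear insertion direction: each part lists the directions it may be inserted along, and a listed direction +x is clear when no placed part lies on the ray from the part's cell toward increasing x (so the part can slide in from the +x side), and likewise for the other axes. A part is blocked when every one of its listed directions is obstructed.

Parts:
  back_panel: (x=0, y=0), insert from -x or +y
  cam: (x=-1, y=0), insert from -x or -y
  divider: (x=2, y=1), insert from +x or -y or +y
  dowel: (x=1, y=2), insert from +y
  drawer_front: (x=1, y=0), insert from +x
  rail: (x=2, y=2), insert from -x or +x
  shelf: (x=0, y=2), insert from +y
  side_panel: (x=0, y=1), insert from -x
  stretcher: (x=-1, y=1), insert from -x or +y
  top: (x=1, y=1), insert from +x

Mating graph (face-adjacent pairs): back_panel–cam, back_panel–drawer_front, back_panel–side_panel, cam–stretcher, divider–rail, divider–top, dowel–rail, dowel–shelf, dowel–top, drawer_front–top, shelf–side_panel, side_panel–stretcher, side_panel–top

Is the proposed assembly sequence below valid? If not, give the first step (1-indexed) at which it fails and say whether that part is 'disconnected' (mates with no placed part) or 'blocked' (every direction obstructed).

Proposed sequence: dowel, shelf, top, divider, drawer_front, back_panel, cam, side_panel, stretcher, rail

Valid

1. dowel@(1, 2) [+y clear] — {dowel}
2. shelf@(0, 2) [+y clear] — {dowel, shelf}
3. top@(1, 1) [+x clear] — {dowel, shelf, top}
4. divider@(2, 1) [+x clear] — {divider, dowel, shelf, top}
5. drawer_front@(1, 0) [+x clear] — {divider, dowel, drawer_front, shelf, top}
6. back_panel@(0, 0) [-x clear] — {back_panel, divider, dowel, drawer_front, shelf, top}
7. cam@(-1, 0) [-x clear] — {back_panel, cam, divider, dowel, drawer_front, shelf, top}
8. side_panel@(0, 1) [-x clear] — {back_panel, cam, divider, dowel, drawer_front, shelf, side_panel, top}
9. stretcher@(-1, 1) [-x clear] — {back_panel, cam, divider, dowel, drawer_front, shelf, side_panel, stretcher, top}
10. rail@(2, 2) [+x clear] — {back_panel, cam, divider, dowel, drawer_front, rail, shelf, side_panel, stretcher, top}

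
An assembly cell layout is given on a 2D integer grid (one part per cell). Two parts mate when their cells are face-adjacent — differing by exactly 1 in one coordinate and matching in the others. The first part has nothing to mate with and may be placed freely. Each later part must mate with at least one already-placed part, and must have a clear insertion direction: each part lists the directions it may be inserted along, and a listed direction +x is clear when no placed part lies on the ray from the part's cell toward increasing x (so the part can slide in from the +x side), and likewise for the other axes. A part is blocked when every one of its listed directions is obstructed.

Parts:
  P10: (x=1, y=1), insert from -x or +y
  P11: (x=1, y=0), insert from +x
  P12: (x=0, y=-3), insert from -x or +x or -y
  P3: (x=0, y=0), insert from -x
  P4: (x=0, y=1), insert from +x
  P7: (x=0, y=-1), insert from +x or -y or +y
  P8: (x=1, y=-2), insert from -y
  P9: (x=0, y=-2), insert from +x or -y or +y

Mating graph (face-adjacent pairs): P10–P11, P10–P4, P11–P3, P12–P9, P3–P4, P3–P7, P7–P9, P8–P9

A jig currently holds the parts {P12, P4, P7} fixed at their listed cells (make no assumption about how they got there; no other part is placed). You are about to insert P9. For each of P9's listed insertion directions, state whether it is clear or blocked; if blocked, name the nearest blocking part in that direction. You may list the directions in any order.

+x: ray from P9(0, -2) has no placed part ⇒ clear
-y: nearest on ray is P12@(0, -3) ⇒ blocked
+y: nearest on ray is P7@(0, -1) ⇒ blocked

+x: clear; +y: blocked by P7; -y: blocked by P12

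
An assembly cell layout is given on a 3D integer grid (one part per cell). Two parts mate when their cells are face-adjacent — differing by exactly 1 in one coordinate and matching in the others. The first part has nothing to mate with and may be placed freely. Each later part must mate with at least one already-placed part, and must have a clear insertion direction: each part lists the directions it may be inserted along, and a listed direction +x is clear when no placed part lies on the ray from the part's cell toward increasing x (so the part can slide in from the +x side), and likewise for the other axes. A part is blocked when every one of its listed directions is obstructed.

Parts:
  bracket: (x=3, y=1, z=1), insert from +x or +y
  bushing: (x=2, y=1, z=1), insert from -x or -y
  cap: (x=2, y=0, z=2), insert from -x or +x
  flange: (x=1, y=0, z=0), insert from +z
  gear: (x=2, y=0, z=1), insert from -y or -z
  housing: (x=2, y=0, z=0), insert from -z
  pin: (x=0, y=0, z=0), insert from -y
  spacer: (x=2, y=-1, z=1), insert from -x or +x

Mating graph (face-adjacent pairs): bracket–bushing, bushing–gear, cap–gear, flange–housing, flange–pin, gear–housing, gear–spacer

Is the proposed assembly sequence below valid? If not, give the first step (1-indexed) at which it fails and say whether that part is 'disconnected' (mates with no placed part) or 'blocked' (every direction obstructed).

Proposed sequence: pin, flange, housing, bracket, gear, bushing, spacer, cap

Invalid at step 4 (disconnected)

1. pin@(0, 0, 0) [-y clear] — {pin}
2. flange@(1, 0, 0) [+z clear] — {flange, pin}
3. housing@(2, 0, 0) [-z clear] — {flange, housing, pin}
4. bracket@(3, 1, 1) — no placed neighbour ⇒ disconnected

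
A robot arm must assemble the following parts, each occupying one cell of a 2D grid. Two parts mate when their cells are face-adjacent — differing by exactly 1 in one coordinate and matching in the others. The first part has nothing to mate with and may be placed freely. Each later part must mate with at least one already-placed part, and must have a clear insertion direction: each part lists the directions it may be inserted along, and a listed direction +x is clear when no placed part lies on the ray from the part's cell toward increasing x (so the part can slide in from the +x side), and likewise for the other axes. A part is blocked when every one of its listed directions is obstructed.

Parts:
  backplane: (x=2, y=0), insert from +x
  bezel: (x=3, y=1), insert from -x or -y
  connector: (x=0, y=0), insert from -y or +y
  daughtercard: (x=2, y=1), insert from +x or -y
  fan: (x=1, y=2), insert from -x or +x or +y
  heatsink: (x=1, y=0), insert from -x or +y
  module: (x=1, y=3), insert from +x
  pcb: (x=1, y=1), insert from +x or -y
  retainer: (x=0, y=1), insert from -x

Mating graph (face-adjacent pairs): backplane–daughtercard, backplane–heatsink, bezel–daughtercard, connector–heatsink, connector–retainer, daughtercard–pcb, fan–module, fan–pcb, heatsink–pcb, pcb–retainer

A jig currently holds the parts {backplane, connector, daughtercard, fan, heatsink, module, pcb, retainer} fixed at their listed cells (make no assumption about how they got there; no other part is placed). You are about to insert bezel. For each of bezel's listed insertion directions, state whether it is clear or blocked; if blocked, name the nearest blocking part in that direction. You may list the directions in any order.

-x: blocked by daughtercard; -y: clear

-x: nearest on ray is daughtercard@(2, 1) ⇒ blocked
-y: ray from bezel(3, 1) has no placed part ⇒ clear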